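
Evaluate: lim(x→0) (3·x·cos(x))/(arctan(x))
This is a 0/0 indeterminate form.

Apply L'Hôpital's rule: differentiate numerator and denominator separately.
  f(x) = 3·x·cos(x)   ⇒   f'(x) = -3·x·sin(x) + 3·cos(x)
  g(x) = atan(x)   ⇒   g'(x) = 1/(x^2 + 1)
  lim(x→0) f'(x)/g'(x) = lim(x→0) (-3·x·sin(x) + 3·cos(x))/(1/(x^2 + 1))
  = 3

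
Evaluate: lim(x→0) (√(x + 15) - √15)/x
This is a standard limit.

Factor or rationalize the expression:
  lim(x→0) (√(x + 15) - √15)/x = sqrt(15)/30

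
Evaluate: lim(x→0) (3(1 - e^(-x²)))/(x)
This is a 0/0 indeterminate form.

Apply L'Hôpital's rule: differentiate numerator and denominator separately.
  f(x) = 3 - 3·e^(-x^2)   ⇒   f'(x) = 6·x·e^(-x^2)
  g(x) = x   ⇒   g'(x) = 1
  lim(x→0) f'(x)/g'(x) = lim(x→0) (6·x·e^(-x^2))/(1)
  = 0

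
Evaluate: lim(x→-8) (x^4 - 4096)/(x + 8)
This is a standard limit.

Factor or rationalize the expression:
  lim(x→-8) (x^4 - 4096)/(x + 8) = -2048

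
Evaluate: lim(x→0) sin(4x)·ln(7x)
This is a 0·∞ indeterminate form.

Rewrite 0·∞ as a quotient (0/0 or ∞/∞ form), then apply L'Hôpital's rule:
  lim(x→0) sin(4x)·ln(7x) = 0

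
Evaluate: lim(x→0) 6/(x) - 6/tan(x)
This is an ∞-∞ indeterminate form.

Combine fractions or rationalize to convert ∞-∞ to 0/0 form:
  lim(x→0) 6/(x) - 6/tan(x) = 0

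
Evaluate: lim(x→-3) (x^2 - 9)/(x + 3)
This is a standard limit.

Factor or rationalize the expression:
  lim(x→-3) (x^2 - 9)/(x + 3) = -6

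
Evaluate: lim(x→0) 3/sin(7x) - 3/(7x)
This is an ∞-∞ indeterminate form.

Combine fractions or rationalize to convert ∞-∞ to 0/0 form:
  lim(x→0) 3/sin(7x) - 3/(7x) = 0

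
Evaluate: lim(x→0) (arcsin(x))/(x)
This is a 0/0 indeterminate form.

Apply L'Hôpital's rule: differentiate numerator and denominator separately.
  f(x) = asin(x)   ⇒   f'(x) = 1/sqrt(1 - x^2)
  g(x) = x   ⇒   g'(x) = 1
  lim(x→0) f'(x)/g'(x) = lim(x→0) (1/sqrt(1 - x^2))/(1)
  = 1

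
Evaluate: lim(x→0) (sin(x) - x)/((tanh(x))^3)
This is a 0/0 indeterminate form.

Apply L'Hôpital's rule: differentiate numerator and denominator separately.
  f(x) = -x + sin(x)   ⇒   f'(x) = cos(x) - 1
  g(x) = tanh(x)^3   ⇒   g'(x) = (3 - 3·tanh(x)^2)·tanh(x)^2
  lim(x→0) f'(x)/g'(x) = lim(x→0) (cos(x) - 1)/((3 - 3·tanh(x)^2)·tanh(x)^2)
  = -1/6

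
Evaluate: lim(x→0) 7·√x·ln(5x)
This is a 0·∞ indeterminate form.

Rewrite 0·∞ as a quotient (0/0 or ∞/∞ form), then apply L'Hôpital's rule:
  lim(x→0) 7·√x·ln(5x) = 0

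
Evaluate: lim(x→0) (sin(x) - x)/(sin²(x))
This is a 0/0 indeterminate form.

Apply L'Hôpital's rule: differentiate numerator and denominator separately.
  f(x) = -x + sin(x)   ⇒   f'(x) = cos(x) - 1
  g(x) = sin(x)^2   ⇒   g'(x) = 2·sin(x)·cos(x)
  lim(x→0) f'(x)/g'(x) = lim(x→0) (cos(x) - 1)/(2·sin(x)·cos(x))
  = 0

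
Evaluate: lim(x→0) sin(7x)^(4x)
This is an exponential indeterminate form.

For exponential indeterminate forms, take the natural log:
  Let L = lim(x→0) sin(7x)^(4x)
  Then ln(L) = lim(x→0) [exponent × ln(base)]
  Evaluate using L'Hôpital or standard limits, then exponentiate.
  L = 1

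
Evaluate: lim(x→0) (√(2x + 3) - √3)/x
This is a standard limit.

Factor or rationalize the expression:
  lim(x→0) (√(2x + 3) - √3)/x = sqrt(3)/3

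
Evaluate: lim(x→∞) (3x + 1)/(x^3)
This is an ∞/∞ indeterminate form.

Apply L'Hôpital's rule: differentiate numerator and denominator separately.
  f(x) = 3·x + 1   ⇒   f'(x) = 3
  g(x) = x^3   ⇒   g'(x) = 3·x^2
  lim(x→∞) f'(x)/g'(x) = lim(x→∞) (3)/(3·x^2)
  = 0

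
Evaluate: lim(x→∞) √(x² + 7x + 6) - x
This is an ∞-∞ indeterminate form.

Combine fractions or rationalize to convert ∞-∞ to 0/0 form:
  lim(x→∞) √(x² + 7x + 6) - x = 7/2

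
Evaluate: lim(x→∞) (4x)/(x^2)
This is an ∞/∞ indeterminate form.

Apply L'Hôpital's rule: differentiate numerator and denominator separately.
  f(x) = 4·x   ⇒   f'(x) = 4
  g(x) = x^2   ⇒   g'(x) = 2·x
  lim(x→∞) f'(x)/g'(x) = lim(x→∞) (4)/(2·x)
  = 0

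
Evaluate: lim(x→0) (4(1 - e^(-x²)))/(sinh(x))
This is a 0/0 indeterminate form.

Apply L'Hôpital's rule: differentiate numerator and denominator separately.
  f(x) = 4 - 4·e^(-x^2)   ⇒   f'(x) = 8·x·e^(-x^2)
  g(x) = sinh(x)   ⇒   g'(x) = cosh(x)
  lim(x→0) f'(x)/g'(x) = lim(x→0) (8·x·e^(-x^2))/(cosh(x))
  = 0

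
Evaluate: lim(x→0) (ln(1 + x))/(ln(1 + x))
This is a 0/0 indeterminate form.

Apply L'Hôpital's rule: differentiate numerator and denominator separately.
  f(x) = ln(x + 1)   ⇒   f'(x) = 1/(x + 1)
  g(x) = ln(x + 1)   ⇒   g'(x) = 1/(x + 1)
  lim(x→0) f'(x)/g'(x) = lim(x→0) (1/(x + 1))/(1/(x + 1))
  = 1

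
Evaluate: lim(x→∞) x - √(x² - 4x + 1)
This is an ∞-∞ indeterminate form.

Combine fractions or rationalize to convert ∞-∞ to 0/0 form:
  lim(x→∞) x - √(x² - 4x + 1) = 2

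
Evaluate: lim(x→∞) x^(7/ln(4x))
This is an exponential indeterminate form.

For exponential indeterminate forms, take the natural log:
  Let L = lim(x→∞) x^(7/ln(4x))
  Then ln(L) = lim(x→∞) [exponent × ln(base)]
  Evaluate using L'Hôpital or standard limits, then exponentiate.
  L = e^(7)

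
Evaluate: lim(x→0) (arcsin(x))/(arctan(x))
This is a 0/0 indeterminate form.

Apply L'Hôpital's rule: differentiate numerator and denominator separately.
  f(x) = asin(x)   ⇒   f'(x) = 1/sqrt(1 - x^2)
  g(x) = atan(x)   ⇒   g'(x) = 1/(x^2 + 1)
  lim(x→0) f'(x)/g'(x) = lim(x→0) (1/sqrt(1 - x^2))/(1/(x^2 + 1))
  = 1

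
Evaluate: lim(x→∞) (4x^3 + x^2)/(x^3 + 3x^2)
This is an ∞/∞ indeterminate form.

Apply L'Hôpital's rule: differentiate numerator and denominator separately.
  f(x) = 4·x^3 + x^2   ⇒   f'(x) = 12·x^2 + 2·x
  g(x) = x^3 + 3·x^2   ⇒   g'(x) = 3·x^2 + 6·x
  lim(x→∞) f'(x)/g'(x) = lim(x→∞) (12·x^2 + 2·x)/(3·x^2 + 6·x)
  = 4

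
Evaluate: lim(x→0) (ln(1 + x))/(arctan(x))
This is a 0/0 indeterminate form.

Apply L'Hôpital's rule: differentiate numerator and denominator separately.
  f(x) = ln(x + 1)   ⇒   f'(x) = 1/(x + 1)
  g(x) = atan(x)   ⇒   g'(x) = 1/(x^2 + 1)
  lim(x→0) f'(x)/g'(x) = lim(x→0) (1/(x + 1))/(1/(x^2 + 1))
  = 1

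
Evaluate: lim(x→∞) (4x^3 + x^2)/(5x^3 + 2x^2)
This is an ∞/∞ indeterminate form.

Apply L'Hôpital's rule: differentiate numerator and denominator separately.
  f(x) = 4·x^3 + x^2   ⇒   f'(x) = 12·x^2 + 2·x
  g(x) = 5·x^3 + 2·x^2   ⇒   g'(x) = 15·x^2 + 4·x
  lim(x→∞) f'(x)/g'(x) = lim(x→∞) (12·x^2 + 2·x)/(15·x^2 + 4·x)
  = 4/5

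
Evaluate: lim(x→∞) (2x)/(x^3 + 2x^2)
This is an ∞/∞ indeterminate form.

Apply L'Hôpital's rule: differentiate numerator and denominator separately.
  f(x) = 2·x   ⇒   f'(x) = 2
  g(x) = x^3 + 2·x^2   ⇒   g'(x) = 3·x^2 + 4·x
  lim(x→∞) f'(x)/g'(x) = lim(x→∞) (2)/(3·x^2 + 4·x)
  = 0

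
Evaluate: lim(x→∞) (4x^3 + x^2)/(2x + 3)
This is an ∞/∞ indeterminate form.

Apply L'Hôpital's rule: differentiate numerator and denominator separately.
  f(x) = 4·x^3 + x^2   ⇒   f'(x) = 12·x^2 + 2·x
  g(x) = 2·x + 3   ⇒   g'(x) = 2
  lim(x→∞) f'(x)/g'(x) = lim(x→∞) (12·x^2 + 2·x)/(2)
  = ∞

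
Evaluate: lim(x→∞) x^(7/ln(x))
This is an exponential indeterminate form.

For exponential indeterminate forms, take the natural log:
  Let L = lim(x→∞) x^(7/ln(x))
  Then ln(L) = lim(x→∞) [exponent × ln(base)]
  Evaluate using L'Hôpital or standard limits, then exponentiate.
  L = e^(7)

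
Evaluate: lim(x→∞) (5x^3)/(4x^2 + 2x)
This is an ∞/∞ indeterminate form.

Apply L'Hôpital's rule: differentiate numerator and denominator separately.
  f(x) = 5·x^3   ⇒   f'(x) = 15·x^2
  g(x) = 4·x^2 + 2·x   ⇒   g'(x) = 8·x + 2
  lim(x→∞) f'(x)/g'(x) = lim(x→∞) (15·x^2)/(8·x + 2)
  = ∞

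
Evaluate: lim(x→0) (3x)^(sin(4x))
This is an exponential indeterminate form.

For exponential indeterminate forms, take the natural log:
  Let L = lim(x→0) (3x)^(sin(4x))
  Then ln(L) = lim(x→0) [exponent × ln(base)]
  Evaluate using L'Hôpital or standard limits, then exponentiate.
  L = 1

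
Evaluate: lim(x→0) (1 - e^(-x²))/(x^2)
This is a 0/0 indeterminate form.

Apply L'Hôpital's rule: differentiate numerator and denominator separately.
  f(x) = 1 - e^(-x^2)   ⇒   f'(x) = 2·x·e^(-x^2)
  g(x) = x^2   ⇒   g'(x) = 2·x
  lim(x→0) f'(x)/g'(x) = lim(x→0) (2·x·e^(-x^2))/(2·x)
  = 1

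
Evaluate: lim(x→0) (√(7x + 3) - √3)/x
This is a standard limit.

Factor or rationalize the expression:
  lim(x→0) (√(7x + 3) - √3)/x = 7·sqrt(3)/6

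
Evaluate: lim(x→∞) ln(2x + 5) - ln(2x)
This is an ∞-∞ indeterminate form.

Combine fractions or rationalize to convert ∞-∞ to 0/0 form:
  lim(x→∞) ln(2x + 5) - ln(2x) = 0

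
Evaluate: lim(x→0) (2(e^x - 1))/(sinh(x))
This is a 0/0 indeterminate form.

Apply L'Hôpital's rule: differentiate numerator and denominator separately.
  f(x) = 2·e^(x) - 2   ⇒   f'(x) = 2·e^(x)
  g(x) = sinh(x)   ⇒   g'(x) = cosh(x)
  lim(x→0) f'(x)/g'(x) = lim(x→0) (2·e^(x))/(cosh(x))
  = 2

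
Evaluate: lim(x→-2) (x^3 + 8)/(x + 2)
This is a standard limit.

Factor or rationalize the expression:
  lim(x→-2) (x^3 + 8)/(x + 2) = 12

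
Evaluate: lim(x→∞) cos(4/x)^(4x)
This is an exponential indeterminate form.

For exponential indeterminate forms, take the natural log:
  Let L = lim(x→∞) cos(4/x)^(4x)
  Then ln(L) = lim(x→∞) [exponent × ln(base)]
  Evaluate using L'Hôpital or standard limits, then exponentiate.
  L = 1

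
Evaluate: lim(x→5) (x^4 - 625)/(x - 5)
This is a standard limit.

Factor or rationalize the expression:
  lim(x→5) (x^4 - 625)/(x - 5) = 500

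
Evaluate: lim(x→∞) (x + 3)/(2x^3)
This is an ∞/∞ indeterminate form.

Apply L'Hôpital's rule: differentiate numerator and denominator separately.
  f(x) = x + 3   ⇒   f'(x) = 1
  g(x) = 2·x^3   ⇒   g'(x) = 6·x^2
  lim(x→∞) f'(x)/g'(x) = lim(x→∞) (1)/(6·x^2)
  = 0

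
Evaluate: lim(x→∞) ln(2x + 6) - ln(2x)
This is an ∞-∞ indeterminate form.

Combine fractions or rationalize to convert ∞-∞ to 0/0 form:
  lim(x→∞) ln(2x + 6) - ln(2x) = 0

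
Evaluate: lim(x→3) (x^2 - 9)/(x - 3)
This is a standard limit.

Factor or rationalize the expression:
  lim(x→3) (x^2 - 9)/(x - 3) = 6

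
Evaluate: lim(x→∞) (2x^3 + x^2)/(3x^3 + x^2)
This is an ∞/∞ indeterminate form.

Apply L'Hôpital's rule: differentiate numerator and denominator separately.
  f(x) = 2·x^3 + x^2   ⇒   f'(x) = 6·x^2 + 2·x
  g(x) = 3·x^3 + x^2   ⇒   g'(x) = 9·x^2 + 2·x
  lim(x→∞) f'(x)/g'(x) = lim(x→∞) (6·x^2 + 2·x)/(9·x^2 + 2·x)
  = 2/3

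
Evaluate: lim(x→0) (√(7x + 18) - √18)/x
This is a standard limit.

Factor or rationalize the expression:
  lim(x→0) (√(7x + 18) - √18)/x = 7·sqrt(2)/12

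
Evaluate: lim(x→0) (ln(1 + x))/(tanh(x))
This is a 0/0 indeterminate form.

Apply L'Hôpital's rule: differentiate numerator and denominator separately.
  f(x) = ln(x + 1)   ⇒   f'(x) = 1/(x + 1)
  g(x) = tanh(x)   ⇒   g'(x) = 1 - tanh(x)^2
  lim(x→0) f'(x)/g'(x) = lim(x→0) (1/(x + 1))/(1 - tanh(x)^2)
  = 1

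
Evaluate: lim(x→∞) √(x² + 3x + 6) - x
This is an ∞-∞ indeterminate form.

Combine fractions or rationalize to convert ∞-∞ to 0/0 form:
  lim(x→∞) √(x² + 3x + 6) - x = 3/2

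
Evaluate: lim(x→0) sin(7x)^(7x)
This is an exponential indeterminate form.

For exponential indeterminate forms, take the natural log:
  Let L = lim(x→0) sin(7x)^(7x)
  Then ln(L) = lim(x→0) [exponent × ln(base)]
  Evaluate using L'Hôpital or standard limits, then exponentiate.
  L = 1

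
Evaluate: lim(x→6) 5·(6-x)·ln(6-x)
This is a 0·∞ indeterminate form.

Rewrite 0·∞ as a quotient (0/0 or ∞/∞ form), then apply L'Hôpital's rule:
  lim(x→6) 5·(6-x)·ln(6-x) = 0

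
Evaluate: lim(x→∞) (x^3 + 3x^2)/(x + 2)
This is an ∞/∞ indeterminate form.

Apply L'Hôpital's rule: differentiate numerator and denominator separately.
  f(x) = x^3 + 3·x^2   ⇒   f'(x) = 3·x^2 + 6·x
  g(x) = x + 2   ⇒   g'(x) = 1
  lim(x→∞) f'(x)/g'(x) = lim(x→∞) (3·x^2 + 6·x)/(1)
  = ∞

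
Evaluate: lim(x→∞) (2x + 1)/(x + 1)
This is an ∞/∞ indeterminate form.

Apply L'Hôpital's rule: differentiate numerator and denominator separately.
  f(x) = 2·x + 1   ⇒   f'(x) = 2
  g(x) = x + 1   ⇒   g'(x) = 1
  lim(x→∞) f'(x)/g'(x) = lim(x→∞) (2)/(1)
  = 2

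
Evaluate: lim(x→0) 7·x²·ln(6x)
This is a 0·∞ indeterminate form.

Rewrite 0·∞ as a quotient (0/0 or ∞/∞ form), then apply L'Hôpital's rule:
  lim(x→0) 7·x²·ln(6x) = 0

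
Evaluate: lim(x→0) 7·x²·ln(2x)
This is a 0·∞ indeterminate form.

Rewrite 0·∞ as a quotient (0/0 or ∞/∞ form), then apply L'Hôpital's rule:
  lim(x→0) 7·x²·ln(2x) = 0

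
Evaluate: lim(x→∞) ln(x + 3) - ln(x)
This is an ∞-∞ indeterminate form.

Combine fractions or rationalize to convert ∞-∞ to 0/0 form:
  lim(x→∞) ln(x + 3) - ln(x) = 0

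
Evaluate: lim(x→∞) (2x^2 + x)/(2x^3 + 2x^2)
This is an ∞/∞ indeterminate form.

Apply L'Hôpital's rule: differentiate numerator and denominator separately.
  f(x) = 2·x^2 + x   ⇒   f'(x) = 4·x + 1
  g(x) = 2·x^3 + 2·x^2   ⇒   g'(x) = 6·x^2 + 4·x
  lim(x→∞) f'(x)/g'(x) = lim(x→∞) (4·x + 1)/(6·x^2 + 4·x)
  = 0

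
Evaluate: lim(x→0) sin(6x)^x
This is an exponential indeterminate form.

For exponential indeterminate forms, take the natural log:
  Let L = lim(x→0) sin(6x)^x
  Then ln(L) = lim(x→0) [exponent × ln(base)]
  Evaluate using L'Hôpital or standard limits, then exponentiate.
  L = 1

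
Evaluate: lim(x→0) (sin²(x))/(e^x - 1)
This is a 0/0 indeterminate form.

Apply L'Hôpital's rule: differentiate numerator and denominator separately.
  f(x) = sin(x)^2   ⇒   f'(x) = 2·sin(x)·cos(x)
  g(x) = e^(x) - 1   ⇒   g'(x) = e^(x)
  lim(x→0) f'(x)/g'(x) = lim(x→0) (2·sin(x)·cos(x))/(e^(x))
  = 0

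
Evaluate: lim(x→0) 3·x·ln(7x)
This is a 0·∞ indeterminate form.

Rewrite 0·∞ as a quotient (0/0 or ∞/∞ form), then apply L'Hôpital's rule:
  lim(x→0) 3·x·ln(7x) = 0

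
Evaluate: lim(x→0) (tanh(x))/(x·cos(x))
This is a 0/0 indeterminate form.

Apply L'Hôpital's rule: differentiate numerator and denominator separately.
  f(x) = tanh(x)   ⇒   f'(x) = 1 - tanh(x)^2
  g(x) = x·cos(x)   ⇒   g'(x) = -x·sin(x) + cos(x)
  lim(x→0) f'(x)/g'(x) = lim(x→0) (1 - tanh(x)^2)/(-x·sin(x) + cos(x))
  = 1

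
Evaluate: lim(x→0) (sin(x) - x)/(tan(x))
This is a 0/0 indeterminate form.

Apply L'Hôpital's rule: differentiate numerator and denominator separately.
  f(x) = -x + sin(x)   ⇒   f'(x) = cos(x) - 1
  g(x) = tan(x)   ⇒   g'(x) = tan(x)^2 + 1
  lim(x→0) f'(x)/g'(x) = lim(x→0) (cos(x) - 1)/(tan(x)^2 + 1)
  = 0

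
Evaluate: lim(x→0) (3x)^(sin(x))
This is an exponential indeterminate form.

For exponential indeterminate forms, take the natural log:
  Let L = lim(x→0) (3x)^(sin(x))
  Then ln(L) = lim(x→0) [exponent × ln(base)]
  Evaluate using L'Hôpital or standard limits, then exponentiate.
  L = 1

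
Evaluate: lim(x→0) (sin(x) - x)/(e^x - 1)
This is a 0/0 indeterminate form.

Apply L'Hôpital's rule: differentiate numerator and denominator separately.
  f(x) = -x + sin(x)   ⇒   f'(x) = cos(x) - 1
  g(x) = e^(x) - 1   ⇒   g'(x) = e^(x)
  lim(x→0) f'(x)/g'(x) = lim(x→0) (cos(x) - 1)/(e^(x))
  = 0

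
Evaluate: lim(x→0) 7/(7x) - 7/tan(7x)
This is an ∞-∞ indeterminate form.

Combine fractions or rationalize to convert ∞-∞ to 0/0 form:
  lim(x→0) 7/(7x) - 7/tan(7x) = 0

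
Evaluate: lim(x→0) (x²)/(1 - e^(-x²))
This is a 0/0 indeterminate form.

Apply L'Hôpital's rule: differentiate numerator and denominator separately.
  f(x) = x^2   ⇒   f'(x) = 2·x
  g(x) = 1 - e^(-x^2)   ⇒   g'(x) = 2·x·e^(-x^2)
  lim(x→0) f'(x)/g'(x) = lim(x→0) (2·x)/(2·x·e^(-x^2))
  = 1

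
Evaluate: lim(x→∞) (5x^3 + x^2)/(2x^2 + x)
This is an ∞/∞ indeterminate form.

Apply L'Hôpital's rule: differentiate numerator and denominator separately.
  f(x) = 5·x^3 + x^2   ⇒   f'(x) = 15·x^2 + 2·x
  g(x) = 2·x^2 + x   ⇒   g'(x) = 4·x + 1
  lim(x→∞) f'(x)/g'(x) = lim(x→∞) (15·x^2 + 2·x)/(4·x + 1)
  = ∞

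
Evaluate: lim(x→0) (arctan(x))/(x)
This is a 0/0 indeterminate form.

Apply L'Hôpital's rule: differentiate numerator and denominator separately.
  f(x) = atan(x)   ⇒   f'(x) = 1/(x^2 + 1)
  g(x) = x   ⇒   g'(x) = 1
  lim(x→0) f'(x)/g'(x) = lim(x→0) (1/(x^2 + 1))/(1)
  = 1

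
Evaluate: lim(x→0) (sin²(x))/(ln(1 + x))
This is a 0/0 indeterminate form.

Apply L'Hôpital's rule: differentiate numerator and denominator separately.
  f(x) = sin(x)^2   ⇒   f'(x) = 2·sin(x)·cos(x)
  g(x) = ln(x + 1)   ⇒   g'(x) = 1/(x + 1)
  lim(x→0) f'(x)/g'(x) = lim(x→0) (2·sin(x)·cos(x))/(1/(x + 1))
  = 0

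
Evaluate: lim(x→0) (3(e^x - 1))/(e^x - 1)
This is a 0/0 indeterminate form.

Apply L'Hôpital's rule: differentiate numerator and denominator separately.
  f(x) = 3·e^(x) - 3   ⇒   f'(x) = 3·e^(x)
  g(x) = e^(x) - 1   ⇒   g'(x) = e^(x)
  lim(x→0) f'(x)/g'(x) = lim(x→0) (3·e^(x))/(e^(x))
  = 3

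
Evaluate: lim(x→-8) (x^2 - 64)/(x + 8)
This is a standard limit.

Factor or rationalize the expression:
  lim(x→-8) (x^2 - 64)/(x + 8) = -16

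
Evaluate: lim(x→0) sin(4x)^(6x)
This is an exponential indeterminate form.

For exponential indeterminate forms, take the natural log:
  Let L = lim(x→0) sin(4x)^(6x)
  Then ln(L) = lim(x→0) [exponent × ln(base)]
  Evaluate using L'Hôpital or standard limits, then exponentiate.
  L = 1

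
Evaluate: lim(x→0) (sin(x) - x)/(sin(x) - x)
This is a 0/0 indeterminate form.

Apply L'Hôpital's rule: differentiate numerator and denominator separately.
  f(x) = -x + sin(x)   ⇒   f'(x) = cos(x) - 1
  g(x) = -x + sin(x)   ⇒   g'(x) = cos(x) - 1
  lim(x→0) f'(x)/g'(x) = lim(x→0) (cos(x) - 1)/(cos(x) - 1)
  = 1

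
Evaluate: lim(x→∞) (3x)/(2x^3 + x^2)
This is an ∞/∞ indeterminate form.

Apply L'Hôpital's rule: differentiate numerator and denominator separately.
  f(x) = 3·x   ⇒   f'(x) = 3
  g(x) = 2·x^3 + x^2   ⇒   g'(x) = 6·x^2 + 2·x
  lim(x→∞) f'(x)/g'(x) = lim(x→∞) (3)/(6·x^2 + 2·x)
  = 0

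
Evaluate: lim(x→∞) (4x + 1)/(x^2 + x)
This is an ∞/∞ indeterminate form.

Apply L'Hôpital's rule: differentiate numerator and denominator separately.
  f(x) = 4·x + 1   ⇒   f'(x) = 4
  g(x) = x^2 + x   ⇒   g'(x) = 2·x + 1
  lim(x→∞) f'(x)/g'(x) = lim(x→∞) (4)/(2·x + 1)
  = 0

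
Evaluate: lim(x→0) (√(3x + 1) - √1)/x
This is a standard limit.

Factor or rationalize the expression:
  lim(x→0) (√(3x + 1) - √1)/x = 3/2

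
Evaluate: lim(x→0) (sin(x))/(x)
This is a 0/0 indeterminate form.

Apply L'Hôpital's rule: differentiate numerator and denominator separately.
  f(x) = sin(x)   ⇒   f'(x) = cos(x)
  g(x) = x   ⇒   g'(x) = 1
  lim(x→0) f'(x)/g'(x) = lim(x→0) (cos(x))/(1)
  = 1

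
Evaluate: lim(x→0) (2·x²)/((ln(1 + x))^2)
This is a 0/0 indeterminate form.

Apply L'Hôpital's rule: differentiate numerator and denominator separately.
  f(x) = 2·x^2   ⇒   f'(x) = 4·x
  g(x) = ln(x + 1)^2   ⇒   g'(x) = 2·ln(x + 1)/(x + 1)
  lim(x→0) f'(x)/g'(x) = lim(x→0) (4·x)/(2·ln(x + 1)/(x + 1))
  = 2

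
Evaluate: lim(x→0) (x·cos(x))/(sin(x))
This is a 0/0 indeterminate form.

Apply L'Hôpital's rule: differentiate numerator and denominator separately.
  f(x) = x·cos(x)   ⇒   f'(x) = -x·sin(x) + cos(x)
  g(x) = sin(x)   ⇒   g'(x) = cos(x)
  lim(x→0) f'(x)/g'(x) = lim(x→0) (-x·sin(x) + cos(x))/(cos(x))
  = 1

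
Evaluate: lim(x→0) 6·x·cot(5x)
This is a 0·∞ indeterminate form.

Rewrite 0·∞ as a quotient (0/0 or ∞/∞ form), then apply L'Hôpital's rule:
  lim(x→0) 6·x·cot(5x) = 6/5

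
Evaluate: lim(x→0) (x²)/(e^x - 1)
This is a 0/0 indeterminate form.

Apply L'Hôpital's rule: differentiate numerator and denominator separately.
  f(x) = x^2   ⇒   f'(x) = 2·x
  g(x) = e^(x) - 1   ⇒   g'(x) = e^(x)
  lim(x→0) f'(x)/g'(x) = lim(x→0) (2·x)/(e^(x))
  = 0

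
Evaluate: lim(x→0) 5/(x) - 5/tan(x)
This is an ∞-∞ indeterminate form.

Combine fractions or rationalize to convert ∞-∞ to 0/0 form:
  lim(x→0) 5/(x) - 5/tan(x) = 0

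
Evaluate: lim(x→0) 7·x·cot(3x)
This is a 0·∞ indeterminate form.

Rewrite 0·∞ as a quotient (0/0 or ∞/∞ form), then apply L'Hôpital's rule:
  lim(x→0) 7·x·cot(3x) = 7/3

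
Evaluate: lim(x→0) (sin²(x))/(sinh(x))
This is a 0/0 indeterminate form.

Apply L'Hôpital's rule: differentiate numerator and denominator separately.
  f(x) = sin(x)^2   ⇒   f'(x) = 2·sin(x)·cos(x)
  g(x) = sinh(x)   ⇒   g'(x) = cosh(x)
  lim(x→0) f'(x)/g'(x) = lim(x→0) (2·sin(x)·cos(x))/(cosh(x))
  = 0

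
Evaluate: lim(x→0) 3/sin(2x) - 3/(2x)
This is an ∞-∞ indeterminate form.

Combine fractions or rationalize to convert ∞-∞ to 0/0 form:
  lim(x→0) 3/sin(2x) - 3/(2x) = 0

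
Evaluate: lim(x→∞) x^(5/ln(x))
This is an exponential indeterminate form.

For exponential indeterminate forms, take the natural log:
  Let L = lim(x→∞) x^(5/ln(x))
  Then ln(L) = lim(x→∞) [exponent × ln(base)]
  Evaluate using L'Hôpital or standard limits, then exponentiate.
  L = e^(5)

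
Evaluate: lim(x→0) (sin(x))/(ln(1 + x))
This is a 0/0 indeterminate form.

Apply L'Hôpital's rule: differentiate numerator and denominator separately.
  f(x) = sin(x)   ⇒   f'(x) = cos(x)
  g(x) = ln(x + 1)   ⇒   g'(x) = 1/(x + 1)
  lim(x→0) f'(x)/g'(x) = lim(x→0) (cos(x))/(1/(x + 1))
  = 1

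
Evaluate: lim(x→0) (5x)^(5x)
This is an exponential indeterminate form.

For exponential indeterminate forms, take the natural log:
  Let L = lim(x→0) (5x)^(5x)
  Then ln(L) = lim(x→0) [exponent × ln(base)]
  Evaluate using L'Hôpital or standard limits, then exponentiate.
  L = 1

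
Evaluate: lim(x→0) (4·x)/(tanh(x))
This is a 0/0 indeterminate form.

Apply L'Hôpital's rule: differentiate numerator and denominator separately.
  f(x) = 4·x   ⇒   f'(x) = 4
  g(x) = tanh(x)   ⇒   g'(x) = 1 - tanh(x)^2
  lim(x→0) f'(x)/g'(x) = lim(x→0) (4)/(1 - tanh(x)^2)
  = 4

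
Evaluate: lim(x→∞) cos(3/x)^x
This is an exponential indeterminate form.

For exponential indeterminate forms, take the natural log:
  Let L = lim(x→∞) cos(3/x)^x
  Then ln(L) = lim(x→∞) [exponent × ln(base)]
  Evaluate using L'Hôpital or standard limits, then exponentiate.
  L = 1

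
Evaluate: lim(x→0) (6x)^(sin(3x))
This is an exponential indeterminate form.

For exponential indeterminate forms, take the natural log:
  Let L = lim(x→0) (6x)^(sin(3x))
  Then ln(L) = lim(x→0) [exponent × ln(base)]
  Evaluate using L'Hôpital or standard limits, then exponentiate.
  L = 1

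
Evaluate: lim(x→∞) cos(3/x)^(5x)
This is an exponential indeterminate form.

For exponential indeterminate forms, take the natural log:
  Let L = lim(x→∞) cos(3/x)^(5x)
  Then ln(L) = lim(x→∞) [exponent × ln(base)]
  Evaluate using L'Hôpital or standard limits, then exponentiate.
  L = 1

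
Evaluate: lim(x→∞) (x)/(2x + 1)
This is an ∞/∞ indeterminate form.

Apply L'Hôpital's rule: differentiate numerator and denominator separately.
  f(x) = x   ⇒   f'(x) = 1
  g(x) = 2·x + 1   ⇒   g'(x) = 2
  lim(x→∞) f'(x)/g'(x) = lim(x→∞) (1)/(2)
  = 1/2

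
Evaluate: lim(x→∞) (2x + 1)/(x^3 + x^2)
This is an ∞/∞ indeterminate form.

Apply L'Hôpital's rule: differentiate numerator and denominator separately.
  f(x) = 2·x + 1   ⇒   f'(x) = 2
  g(x) = x^3 + x^2   ⇒   g'(x) = 3·x^2 + 2·x
  lim(x→∞) f'(x)/g'(x) = lim(x→∞) (2)/(3·x^2 + 2·x)
  = 0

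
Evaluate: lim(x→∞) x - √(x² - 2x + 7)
This is an ∞-∞ indeterminate form.

Combine fractions or rationalize to convert ∞-∞ to 0/0 form:
  lim(x→∞) x - √(x² - 2x + 7) = 1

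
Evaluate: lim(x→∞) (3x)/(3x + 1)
This is an ∞/∞ indeterminate form.

Apply L'Hôpital's rule: differentiate numerator and denominator separately.
  f(x) = 3·x   ⇒   f'(x) = 3
  g(x) = 3·x + 1   ⇒   g'(x) = 3
  lim(x→∞) f'(x)/g'(x) = lim(x→∞) (3)/(3)
  = 1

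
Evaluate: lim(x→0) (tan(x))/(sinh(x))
This is a 0/0 indeterminate form.

Apply L'Hôpital's rule: differentiate numerator and denominator separately.
  f(x) = tan(x)   ⇒   f'(x) = tan(x)^2 + 1
  g(x) = sinh(x)   ⇒   g'(x) = cosh(x)
  lim(x→0) f'(x)/g'(x) = lim(x→0) (tan(x)^2 + 1)/(cosh(x))
  = 1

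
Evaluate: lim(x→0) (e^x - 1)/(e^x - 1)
This is a 0/0 indeterminate form.

Apply L'Hôpital's rule: differentiate numerator and denominator separately.
  f(x) = e^(x) - 1   ⇒   f'(x) = e^(x)
  g(x) = e^(x) - 1   ⇒   g'(x) = e^(x)
  lim(x→0) f'(x)/g'(x) = lim(x→0) (e^(x))/(e^(x))
  = 1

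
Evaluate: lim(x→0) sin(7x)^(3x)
This is an exponential indeterminate form.

For exponential indeterminate forms, take the natural log:
  Let L = lim(x→0) sin(7x)^(3x)
  Then ln(L) = lim(x→0) [exponent × ln(base)]
  Evaluate using L'Hôpital or standard limits, then exponentiate.
  L = 1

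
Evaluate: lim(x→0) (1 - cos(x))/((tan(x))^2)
This is a 0/0 indeterminate form.

Apply L'Hôpital's rule: differentiate numerator and denominator separately.
  f(x) = 1 - cos(x)   ⇒   f'(x) = sin(x)
  g(x) = tan(x)^2   ⇒   g'(x) = (2·tan(x)^2 + 2)·tan(x)
  lim(x→0) f'(x)/g'(x) = lim(x→0) (sin(x))/((2·tan(x)^2 + 2)·tan(x))
  = 1/2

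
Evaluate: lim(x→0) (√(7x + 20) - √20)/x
This is a standard limit.

Factor or rationalize the expression:
  lim(x→0) (√(7x + 20) - √20)/x = 7·sqrt(5)/20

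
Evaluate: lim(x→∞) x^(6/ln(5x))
This is an exponential indeterminate form.

For exponential indeterminate forms, take the natural log:
  Let L = lim(x→∞) x^(6/ln(5x))
  Then ln(L) = lim(x→∞) [exponent × ln(base)]
  Evaluate using L'Hôpital or standard limits, then exponentiate.
  L = e^(6)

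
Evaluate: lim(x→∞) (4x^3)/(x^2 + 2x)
This is an ∞/∞ indeterminate form.

Apply L'Hôpital's rule: differentiate numerator and denominator separately.
  f(x) = 4·x^3   ⇒   f'(x) = 12·x^2
  g(x) = x^2 + 2·x   ⇒   g'(x) = 2·x + 2
  lim(x→∞) f'(x)/g'(x) = lim(x→∞) (12·x^2)/(2·x + 2)
  = ∞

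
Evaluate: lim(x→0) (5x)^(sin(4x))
This is an exponential indeterminate form.

For exponential indeterminate forms, take the natural log:
  Let L = lim(x→0) (5x)^(sin(4x))
  Then ln(L) = lim(x→0) [exponent × ln(base)]
  Evaluate using L'Hôpital or standard limits, then exponentiate.
  L = 1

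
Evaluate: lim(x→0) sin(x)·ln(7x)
This is a 0·∞ indeterminate form.

Rewrite 0·∞ as a quotient (0/0 or ∞/∞ form), then apply L'Hôpital's rule:
  lim(x→0) sin(x)·ln(7x) = 0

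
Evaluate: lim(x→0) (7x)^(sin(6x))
This is an exponential indeterminate form.

For exponential indeterminate forms, take the natural log:
  Let L = lim(x→0) (7x)^(sin(6x))
  Then ln(L) = lim(x→0) [exponent × ln(base)]
  Evaluate using L'Hôpital or standard limits, then exponentiate.
  L = 1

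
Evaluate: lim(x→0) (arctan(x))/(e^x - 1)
This is a 0/0 indeterminate form.

Apply L'Hôpital's rule: differentiate numerator and denominator separately.
  f(x) = atan(x)   ⇒   f'(x) = 1/(x^2 + 1)
  g(x) = e^(x) - 1   ⇒   g'(x) = e^(x)
  lim(x→0) f'(x)/g'(x) = lim(x→0) (1/(x^2 + 1))/(e^(x))
  = 1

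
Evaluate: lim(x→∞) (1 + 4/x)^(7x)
This is an exponential indeterminate form.

For exponential indeterminate forms, take the natural log:
  Let L = lim(x→∞) (1 + 4/x)^(7x)
  Then ln(L) = lim(x→∞) [exponent × ln(base)]
  Evaluate using L'Hôpital or standard limits, then exponentiate.
  L = e^(28)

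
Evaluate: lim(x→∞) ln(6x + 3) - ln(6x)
This is an ∞-∞ indeterminate form.

Combine fractions or rationalize to convert ∞-∞ to 0/0 form:
  lim(x→∞) ln(6x + 3) - ln(6x) = 0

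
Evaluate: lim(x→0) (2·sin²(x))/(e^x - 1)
This is a 0/0 indeterminate form.

Apply L'Hôpital's rule: differentiate numerator and denominator separately.
  f(x) = 2·sin(x)^2   ⇒   f'(x) = 4·sin(x)·cos(x)
  g(x) = e^(x) - 1   ⇒   g'(x) = e^(x)
  lim(x→0) f'(x)/g'(x) = lim(x→0) (4·sin(x)·cos(x))/(e^(x))
  = 0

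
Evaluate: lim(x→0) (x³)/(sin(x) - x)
This is a 0/0 indeterminate form.

Apply L'Hôpital's rule: differentiate numerator and denominator separately.
  f(x) = x^3   ⇒   f'(x) = 3·x^2
  g(x) = -x + sin(x)   ⇒   g'(x) = cos(x) - 1
  lim(x→0) f'(x)/g'(x) = lim(x→0) (3·x^2)/(cos(x) - 1)
  = -6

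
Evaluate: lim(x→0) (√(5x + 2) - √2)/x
This is a standard limit.

Factor or rationalize the expression:
  lim(x→0) (√(5x + 2) - √2)/x = 5·sqrt(2)/4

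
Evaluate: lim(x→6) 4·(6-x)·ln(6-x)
This is a 0·∞ indeterminate form.

Rewrite 0·∞ as a quotient (0/0 or ∞/∞ form), then apply L'Hôpital's rule:
  lim(x→6) 4·(6-x)·ln(6-x) = 0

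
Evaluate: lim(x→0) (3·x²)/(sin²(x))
This is a 0/0 indeterminate form.

Apply L'Hôpital's rule: differentiate numerator and denominator separately.
  f(x) = 3·x^2   ⇒   f'(x) = 6·x
  g(x) = sin(x)^2   ⇒   g'(x) = 2·sin(x)·cos(x)
  lim(x→0) f'(x)/g'(x) = lim(x→0) (6·x)/(2·sin(x)·cos(x))
  = 3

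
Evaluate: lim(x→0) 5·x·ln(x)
This is a 0·∞ indeterminate form.

Rewrite 0·∞ as a quotient (0/0 or ∞/∞ form), then apply L'Hôpital's rule:
  lim(x→0) 5·x·ln(x) = 0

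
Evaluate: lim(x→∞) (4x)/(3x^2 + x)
This is an ∞/∞ indeterminate form.

Apply L'Hôpital's rule: differentiate numerator and denominator separately.
  f(x) = 4·x   ⇒   f'(x) = 4
  g(x) = 3·x^2 + x   ⇒   g'(x) = 6·x + 1
  lim(x→∞) f'(x)/g'(x) = lim(x→∞) (4)/(6·x + 1)
  = 0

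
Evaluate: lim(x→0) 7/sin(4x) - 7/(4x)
This is an ∞-∞ indeterminate form.

Combine fractions or rationalize to convert ∞-∞ to 0/0 form:
  lim(x→0) 7/sin(4x) - 7/(4x) = 0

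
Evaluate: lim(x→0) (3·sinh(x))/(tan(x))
This is a 0/0 indeterminate form.

Apply L'Hôpital's rule: differentiate numerator and denominator separately.
  f(x) = 3·sinh(x)   ⇒   f'(x) = 3·cosh(x)
  g(x) = tan(x)   ⇒   g'(x) = tan(x)^2 + 1
  lim(x→0) f'(x)/g'(x) = lim(x→0) (3·cosh(x))/(tan(x)^2 + 1)
  = 3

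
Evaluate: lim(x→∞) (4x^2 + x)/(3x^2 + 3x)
This is an ∞/∞ indeterminate form.

Apply L'Hôpital's rule: differentiate numerator and denominator separately.
  f(x) = 4·x^2 + x   ⇒   f'(x) = 8·x + 1
  g(x) = 3·x^2 + 3·x   ⇒   g'(x) = 6·x + 3
  lim(x→∞) f'(x)/g'(x) = lim(x→∞) (8·x + 1)/(6·x + 3)
  = 4/3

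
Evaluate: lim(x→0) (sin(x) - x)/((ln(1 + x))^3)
This is a 0/0 indeterminate form.

Apply L'Hôpital's rule: differentiate numerator and denominator separately.
  f(x) = -x + sin(x)   ⇒   f'(x) = cos(x) - 1
  g(x) = ln(x + 1)^3   ⇒   g'(x) = 3·ln(x + 1)^2/(x + 1)
  lim(x→0) f'(x)/g'(x) = lim(x→0) (cos(x) - 1)/(3·ln(x + 1)^2/(x + 1))
  = -1/6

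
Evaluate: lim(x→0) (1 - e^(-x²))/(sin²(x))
This is a 0/0 indeterminate form.

Apply L'Hôpital's rule: differentiate numerator and denominator separately.
  f(x) = 1 - e^(-x^2)   ⇒   f'(x) = 2·x·e^(-x^2)
  g(x) = sin(x)^2   ⇒   g'(x) = 2·sin(x)·cos(x)
  lim(x→0) f'(x)/g'(x) = lim(x→0) (2·x·e^(-x^2))/(2·sin(x)·cos(x))
  = 1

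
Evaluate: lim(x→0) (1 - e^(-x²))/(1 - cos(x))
This is a 0/0 indeterminate form.

Apply L'Hôpital's rule: differentiate numerator and denominator separately.
  f(x) = 1 - e^(-x^2)   ⇒   f'(x) = 2·x·e^(-x^2)
  g(x) = 1 - cos(x)   ⇒   g'(x) = sin(x)
  lim(x→0) f'(x)/g'(x) = lim(x→0) (2·x·e^(-x^2))/(sin(x))
  = 2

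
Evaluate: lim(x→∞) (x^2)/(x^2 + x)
This is an ∞/∞ indeterminate form.

Apply L'Hôpital's rule: differentiate numerator and denominator separately.
  f(x) = x^2   ⇒   f'(x) = 2·x
  g(x) = x^2 + x   ⇒   g'(x) = 2·x + 1
  lim(x→∞) f'(x)/g'(x) = lim(x→∞) (2·x)/(2·x + 1)
  = 1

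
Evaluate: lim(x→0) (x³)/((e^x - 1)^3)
This is a 0/0 indeterminate form.

Apply L'Hôpital's rule: differentiate numerator and denominator separately.
  f(x) = x^3   ⇒   f'(x) = 3·x^2
  g(x) = (e^(x) - 1)^3   ⇒   g'(x) = 3·(e^(x) - 1)^2·e^(x)
  lim(x→0) f'(x)/g'(x) = lim(x→0) (3·x^2)/(3·(e^(x) - 1)^2·e^(x))
  = 1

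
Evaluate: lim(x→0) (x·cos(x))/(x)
This is a 0/0 indeterminate form.

Apply L'Hôpital's rule: differentiate numerator and denominator separately.
  f(x) = x·cos(x)   ⇒   f'(x) = -x·sin(x) + cos(x)
  g(x) = x   ⇒   g'(x) = 1
  lim(x→0) f'(x)/g'(x) = lim(x→0) (-x·sin(x) + cos(x))/(1)
  = 1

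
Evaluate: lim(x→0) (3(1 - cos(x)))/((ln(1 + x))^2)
This is a 0/0 indeterminate form.

Apply L'Hôpital's rule: differentiate numerator and denominator separately.
  f(x) = 3 - 3·cos(x)   ⇒   f'(x) = 3·sin(x)
  g(x) = ln(x + 1)^2   ⇒   g'(x) = 2·ln(x + 1)/(x + 1)
  lim(x→0) f'(x)/g'(x) = lim(x→0) (3·sin(x))/(2·ln(x + 1)/(x + 1))
  = 3/2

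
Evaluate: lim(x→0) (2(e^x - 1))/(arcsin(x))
This is a 0/0 indeterminate form.

Apply L'Hôpital's rule: differentiate numerator and denominator separately.
  f(x) = 2·e^(x) - 2   ⇒   f'(x) = 2·e^(x)
  g(x) = asin(x)   ⇒   g'(x) = 1/sqrt(1 - x^2)
  lim(x→0) f'(x)/g'(x) = lim(x→0) (2·e^(x))/(1/sqrt(1 - x^2))
  = 2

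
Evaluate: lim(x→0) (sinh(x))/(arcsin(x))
This is a 0/0 indeterminate form.

Apply L'Hôpital's rule: differentiate numerator and denominator separately.
  f(x) = sinh(x)   ⇒   f'(x) = cosh(x)
  g(x) = asin(x)   ⇒   g'(x) = 1/sqrt(1 - x^2)
  lim(x→0) f'(x)/g'(x) = lim(x→0) (cosh(x))/(1/sqrt(1 - x^2))
  = 1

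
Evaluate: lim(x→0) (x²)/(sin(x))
This is a 0/0 indeterminate form.

Apply L'Hôpital's rule: differentiate numerator and denominator separately.
  f(x) = x^2   ⇒   f'(x) = 2·x
  g(x) = sin(x)   ⇒   g'(x) = cos(x)
  lim(x→0) f'(x)/g'(x) = lim(x→0) (2·x)/(cos(x))
  = 0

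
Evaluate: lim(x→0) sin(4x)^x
This is an exponential indeterminate form.

For exponential indeterminate forms, take the natural log:
  Let L = lim(x→0) sin(4x)^x
  Then ln(L) = lim(x→0) [exponent × ln(base)]
  Evaluate using L'Hôpital or standard limits, then exponentiate.
  L = 1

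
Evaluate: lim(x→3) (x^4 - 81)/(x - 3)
This is a standard limit.

Factor or rationalize the expression:
  lim(x→3) (x^4 - 81)/(x - 3) = 108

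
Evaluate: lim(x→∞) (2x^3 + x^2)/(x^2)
This is an ∞/∞ indeterminate form.

Apply L'Hôpital's rule: differentiate numerator and denominator separately.
  f(x) = 2·x^3 + x^2   ⇒   f'(x) = 6·x^2 + 2·x
  g(x) = x^2   ⇒   g'(x) = 2·x
  lim(x→∞) f'(x)/g'(x) = lim(x→∞) (6·x^2 + 2·x)/(2·x)
  = ∞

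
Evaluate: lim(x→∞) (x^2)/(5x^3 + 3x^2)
This is an ∞/∞ indeterminate form.

Apply L'Hôpital's rule: differentiate numerator and denominator separately.
  f(x) = x^2   ⇒   f'(x) = 2·x
  g(x) = 5·x^3 + 3·x^2   ⇒   g'(x) = 15·x^2 + 6·x
  lim(x→∞) f'(x)/g'(x) = lim(x→∞) (2·x)/(15·x^2 + 6·x)
  = 0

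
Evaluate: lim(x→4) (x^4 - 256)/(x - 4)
This is a standard limit.

Factor or rationalize the expression:
  lim(x→4) (x^4 - 256)/(x - 4) = 256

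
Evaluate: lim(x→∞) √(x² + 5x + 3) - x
This is an ∞-∞ indeterminate form.

Combine fractions or rationalize to convert ∞-∞ to 0/0 form:
  lim(x→∞) √(x² + 5x + 3) - x = 5/2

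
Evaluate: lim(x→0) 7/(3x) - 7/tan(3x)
This is an ∞-∞ indeterminate form.

Combine fractions or rationalize to convert ∞-∞ to 0/0 form:
  lim(x→0) 7/(3x) - 7/tan(3x) = 0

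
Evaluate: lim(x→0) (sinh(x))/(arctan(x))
This is a 0/0 indeterminate form.

Apply L'Hôpital's rule: differentiate numerator and denominator separately.
  f(x) = sinh(x)   ⇒   f'(x) = cosh(x)
  g(x) = atan(x)   ⇒   g'(x) = 1/(x^2 + 1)
  lim(x→0) f'(x)/g'(x) = lim(x→0) (cosh(x))/(1/(x^2 + 1))
  = 1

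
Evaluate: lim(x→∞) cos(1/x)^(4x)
This is an exponential indeterminate form.

For exponential indeterminate forms, take the natural log:
  Let L = lim(x→∞) cos(1/x)^(4x)
  Then ln(L) = lim(x→∞) [exponent × ln(base)]
  Evaluate using L'Hôpital or standard limits, then exponentiate.
  L = 1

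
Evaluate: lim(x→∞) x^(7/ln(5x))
This is an exponential indeterminate form.

For exponential indeterminate forms, take the natural log:
  Let L = lim(x→∞) x^(7/ln(5x))
  Then ln(L) = lim(x→∞) [exponent × ln(base)]
  Evaluate using L'Hôpital or standard limits, then exponentiate.
  L = e^(7)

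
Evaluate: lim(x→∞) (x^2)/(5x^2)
This is an ∞/∞ indeterminate form.

Apply L'Hôpital's rule: differentiate numerator and denominator separately.
  f(x) = x^2   ⇒   f'(x) = 2·x
  g(x) = 5·x^2   ⇒   g'(x) = 10·x
  lim(x→∞) f'(x)/g'(x) = lim(x→∞) (2·x)/(10·x)
  = 1/5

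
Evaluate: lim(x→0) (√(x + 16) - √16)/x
This is a standard limit.

Factor or rationalize the expression:
  lim(x→0) (√(x + 16) - √16)/x = 1/8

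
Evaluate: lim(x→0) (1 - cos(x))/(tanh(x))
This is a 0/0 indeterminate form.

Apply L'Hôpital's rule: differentiate numerator and denominator separately.
  f(x) = 1 - cos(x)   ⇒   f'(x) = sin(x)
  g(x) = tanh(x)   ⇒   g'(x) = 1 - tanh(x)^2
  lim(x→0) f'(x)/g'(x) = lim(x→0) (sin(x))/(1 - tanh(x)^2)
  = 0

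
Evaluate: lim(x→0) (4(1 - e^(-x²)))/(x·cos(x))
This is a 0/0 indeterminate form.

Apply L'Hôpital's rule: differentiate numerator and denominator separately.
  f(x) = 4 - 4·e^(-x^2)   ⇒   f'(x) = 8·x·e^(-x^2)
  g(x) = x·cos(x)   ⇒   g'(x) = -x·sin(x) + cos(x)
  lim(x→0) f'(x)/g'(x) = lim(x→0) (8·x·e^(-x^2))/(-x·sin(x) + cos(x))
  = 0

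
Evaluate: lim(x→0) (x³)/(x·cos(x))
This is a 0/0 indeterminate form.

Apply L'Hôpital's rule: differentiate numerator and denominator separately.
  f(x) = x^3   ⇒   f'(x) = 3·x^2
  g(x) = x·cos(x)   ⇒   g'(x) = -x·sin(x) + cos(x)
  lim(x→0) f'(x)/g'(x) = lim(x→0) (3·x^2)/(-x·sin(x) + cos(x))
  = 0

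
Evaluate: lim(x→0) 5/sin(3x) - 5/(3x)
This is an ∞-∞ indeterminate form.

Combine fractions or rationalize to convert ∞-∞ to 0/0 form:
  lim(x→0) 5/sin(3x) - 5/(3x) = 0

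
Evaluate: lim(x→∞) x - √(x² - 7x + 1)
This is an ∞-∞ indeterminate form.

Combine fractions or rationalize to convert ∞-∞ to 0/0 form:
  lim(x→∞) x - √(x² - 7x + 1) = 7/2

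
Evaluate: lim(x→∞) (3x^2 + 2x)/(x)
This is an ∞/∞ indeterminate form.

Apply L'Hôpital's rule: differentiate numerator and denominator separately.
  f(x) = 3·x^2 + 2·x   ⇒   f'(x) = 6·x + 2
  g(x) = x   ⇒   g'(x) = 1
  lim(x→∞) f'(x)/g'(x) = lim(x→∞) (6·x + 2)/(1)
  = ∞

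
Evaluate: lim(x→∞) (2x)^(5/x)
This is an exponential indeterminate form.

For exponential indeterminate forms, take the natural log:
  Let L = lim(x→∞) (2x)^(5/x)
  Then ln(L) = lim(x→∞) [exponent × ln(base)]
  Evaluate using L'Hôpital or standard limits, then exponentiate.
  L = 1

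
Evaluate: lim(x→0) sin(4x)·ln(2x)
This is a 0·∞ indeterminate form.

Rewrite 0·∞ as a quotient (0/0 or ∞/∞ form), then apply L'Hôpital's rule:
  lim(x→0) sin(4x)·ln(2x) = 0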